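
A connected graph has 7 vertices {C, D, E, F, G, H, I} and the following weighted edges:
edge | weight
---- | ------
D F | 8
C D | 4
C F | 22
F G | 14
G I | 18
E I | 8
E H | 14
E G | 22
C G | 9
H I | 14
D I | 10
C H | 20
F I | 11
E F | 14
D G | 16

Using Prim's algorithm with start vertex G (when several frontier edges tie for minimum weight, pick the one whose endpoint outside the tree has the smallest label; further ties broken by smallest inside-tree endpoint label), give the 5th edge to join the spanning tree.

E-I

Grow the tree from G using Prim:
Step 1: cheapest edge leaving the tree is C G (9); add C.
Step 2: cheapest edge leaving the tree is C D (4); add D.
Step 3: cheapest edge leaving the tree is D F (8); add F.
Step 4: cheapest edge leaving the tree is D I (10); add I.
Step 5: cheapest edge leaving the tree is E I (8); add E.
Step 6: cheapest edge leaving the tree is E H (14); add H.
The 5th edge added is E I.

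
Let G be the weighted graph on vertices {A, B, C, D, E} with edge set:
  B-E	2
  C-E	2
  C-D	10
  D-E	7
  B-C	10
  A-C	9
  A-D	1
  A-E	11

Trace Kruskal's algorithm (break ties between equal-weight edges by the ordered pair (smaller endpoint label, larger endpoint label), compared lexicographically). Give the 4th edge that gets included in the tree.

D-E

Kruskal: consider edges lightest-first.
A-D (1): add. Components now {A,D} {B} {C} {E}
B-E (2): add. Components now {A,D} {B,E} {C}
C-E (2): add. Components now {A,D} {B,C,E}
D-E (7): add. Components now {A,B,C,D,E}
The 4th edge added is D-E.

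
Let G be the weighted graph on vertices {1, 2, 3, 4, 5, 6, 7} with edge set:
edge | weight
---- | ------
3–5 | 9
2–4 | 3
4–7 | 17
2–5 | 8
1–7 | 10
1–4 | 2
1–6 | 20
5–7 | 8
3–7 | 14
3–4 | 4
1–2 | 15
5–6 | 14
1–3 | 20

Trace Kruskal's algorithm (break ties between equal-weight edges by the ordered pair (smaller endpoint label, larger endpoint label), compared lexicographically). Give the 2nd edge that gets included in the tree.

2-4

Kruskal: consider edges lightest-first.
1–4 (2): add — endpoints in different components.
2–4 (3): add — endpoints in different components.
3–4 (4): add — endpoints in different components.
2–5 (8): add — endpoints in different components.
5–7 (8): add — endpoints in different components.
3–5 (9): skip — 3 and 5 already connected.
1–7 (10): skip — 1 and 7 already connected.
3–7 (14): skip — 3 and 7 already connected.
5–6 (14): add — endpoints in different components.
The 2nd edge added is 2–4.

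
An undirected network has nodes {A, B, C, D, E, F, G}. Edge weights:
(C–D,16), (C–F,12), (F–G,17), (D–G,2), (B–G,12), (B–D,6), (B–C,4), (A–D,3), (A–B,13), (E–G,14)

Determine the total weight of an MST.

41

Kruskal's algorithm — process edges by increasing weight (ties by edge label):
D–G (2): add — endpoints in different components.
A–D (3): add — endpoints in different components.
B–C (4): add — endpoints in different components.
B–D (6): add — endpoints in different components.
B–G (12): skip — B and G already connected.
C–F (12): add — endpoints in different components.
A–B (13): skip — A and B already connected.
E–G (14): add — endpoints in different components.
MST edges: D–G, A–D, B–C, B–D, C–F, E–G; total weight 2+3+4+6+12+14 = 41.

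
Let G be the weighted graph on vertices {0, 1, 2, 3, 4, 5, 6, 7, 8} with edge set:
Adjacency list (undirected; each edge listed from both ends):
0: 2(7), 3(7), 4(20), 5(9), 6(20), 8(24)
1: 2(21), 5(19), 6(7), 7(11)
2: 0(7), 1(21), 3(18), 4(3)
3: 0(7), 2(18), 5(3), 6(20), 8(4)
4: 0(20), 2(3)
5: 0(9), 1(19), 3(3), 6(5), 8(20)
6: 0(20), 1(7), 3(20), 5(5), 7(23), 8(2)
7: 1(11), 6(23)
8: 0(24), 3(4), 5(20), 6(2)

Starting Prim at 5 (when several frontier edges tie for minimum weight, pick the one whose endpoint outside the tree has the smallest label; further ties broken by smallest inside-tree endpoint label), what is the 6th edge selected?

Grow the tree from 5 using Prim:
Step 1: cheapest edge leaving the tree is 3—5 (3); add 3.
Step 2: cheapest edge leaving the tree is 3—8 (4); add 8.
Step 3: cheapest edge leaving the tree is 6—8 (2); add 6.
Step 4: cheapest edge leaving the tree is 0—3 (7); add 0.
Step 5: cheapest edge leaving the tree is 1—6 (7); add 1.
Step 6: cheapest edge leaving the tree is 0—2 (7); add 2.
Step 7: cheapest edge leaving the tree is 2—4 (3); add 4.
Step 8: cheapest edge leaving the tree is 1—7 (11); add 7.
The 6th edge added is 0—2.

0-2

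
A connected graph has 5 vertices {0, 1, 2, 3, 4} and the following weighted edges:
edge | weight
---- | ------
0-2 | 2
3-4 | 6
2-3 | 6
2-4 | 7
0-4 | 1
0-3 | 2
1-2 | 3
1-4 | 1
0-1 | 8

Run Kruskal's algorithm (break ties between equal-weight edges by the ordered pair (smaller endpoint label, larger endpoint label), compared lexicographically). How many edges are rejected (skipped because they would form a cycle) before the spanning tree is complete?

0

Kruskal's algorithm — process edges by increasing weight (ties by edge label):
0-4 (1): add — endpoints in different components.
1-4 (1): add — endpoints in different components.
0-2 (2): add — endpoints in different components.
0-3 (2): add — endpoints in different components.
Edges rejected before the tree was complete: 0.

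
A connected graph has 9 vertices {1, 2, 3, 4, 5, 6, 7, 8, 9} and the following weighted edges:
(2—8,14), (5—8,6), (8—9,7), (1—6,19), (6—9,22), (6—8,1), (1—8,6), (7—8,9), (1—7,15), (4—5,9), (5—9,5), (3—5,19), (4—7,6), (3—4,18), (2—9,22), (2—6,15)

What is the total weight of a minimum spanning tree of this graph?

Sort edges by weight, then run Kruskal:
6—8 (1): add — endpoints in different components.
5—9 (5): add — endpoints in different components.
1—8 (6): add — endpoints in different components.
4—7 (6): add — endpoints in different components.
5—8 (6): add — endpoints in different components.
8—9 (7): skip — 8 and 9 already connected.
4—5 (9): add — endpoints in different components.
7—8 (9): skip — 7 and 8 already connected.
2—8 (14): add — endpoints in different components.
1—7 (15): skip — 1 and 7 already connected.
2—6 (15): skip — 2 and 6 already connected.
3—4 (18): add — endpoints in different components.
MST edges: 6—8, 5—9, 1—8, 4—7, 5—8, 4—5, 2—8, 3—4; total weight 1+5+6+6+6+9+14+18 = 65.

65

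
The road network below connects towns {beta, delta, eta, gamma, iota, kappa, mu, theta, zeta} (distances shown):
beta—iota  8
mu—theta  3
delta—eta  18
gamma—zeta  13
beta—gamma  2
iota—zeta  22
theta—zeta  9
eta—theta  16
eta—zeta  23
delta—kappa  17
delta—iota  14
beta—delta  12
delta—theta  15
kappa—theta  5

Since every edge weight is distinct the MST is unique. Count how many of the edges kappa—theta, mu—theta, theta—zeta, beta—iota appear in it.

Sort edges by weight, then run Kruskal:
beta—gamma (2): add — endpoints in different components.
mu—theta (3): add — endpoints in different components.
kappa—theta (5): add — endpoints in different components.
beta—iota (8): add — endpoints in different components.
theta—zeta (9): add — endpoints in different components.
beta—delta (12): add — endpoints in different components.
gamma—zeta (13): add — endpoints in different components.
delta—iota (14): skip — delta and iota already connected.
delta—theta (15): skip — delta and theta already connected.
eta—theta (16): add — endpoints in different components.
MST edge set: {beta—gamma, mu—theta, kappa—theta, beta—iota, theta—zeta, beta—delta, gamma—zeta, eta—theta}.
Of the listed edges, {kappa—theta, mu—theta, theta—zeta, beta—iota} are in the MST → 4.

4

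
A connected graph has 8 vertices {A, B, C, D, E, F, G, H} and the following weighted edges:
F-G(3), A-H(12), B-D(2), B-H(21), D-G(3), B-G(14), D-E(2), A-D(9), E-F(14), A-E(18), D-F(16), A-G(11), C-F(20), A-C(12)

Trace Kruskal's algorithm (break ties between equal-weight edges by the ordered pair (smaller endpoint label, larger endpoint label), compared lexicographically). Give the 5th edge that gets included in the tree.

Sort edges by weight, then run Kruskal:
B-D (2): add — endpoints in different components.
D-E (2): add — endpoints in different components.
D-G (3): add — endpoints in different components.
F-G (3): add — endpoints in different components.
A-D (9): add — endpoints in different components.
A-G (11): skip — A and G already connected.
A-C (12): add — endpoints in different components.
A-H (12): add — endpoints in different components.
The 5th edge added is A-D.

A-D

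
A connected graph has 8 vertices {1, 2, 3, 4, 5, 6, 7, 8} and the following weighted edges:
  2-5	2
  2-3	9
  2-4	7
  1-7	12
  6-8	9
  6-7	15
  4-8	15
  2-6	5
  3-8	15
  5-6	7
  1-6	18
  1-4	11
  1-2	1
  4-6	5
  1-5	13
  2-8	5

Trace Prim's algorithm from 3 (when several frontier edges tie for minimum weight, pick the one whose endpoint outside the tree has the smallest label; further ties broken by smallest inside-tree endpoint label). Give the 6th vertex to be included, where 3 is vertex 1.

Prim's algorithm from 3:
Step 1: cheapest edge leaving the tree is 2-3 (9); add 2.
Step 2: cheapest edge leaving the tree is 1-2 (1); add 1.
Step 3: cheapest edge leaving the tree is 2-5 (2); add 5.
Step 4: cheapest edge leaving the tree is 2-6 (5); add 6.
Step 5: cheapest edge leaving the tree is 4-6 (5); add 4.
Step 6: cheapest edge leaving the tree is 2-8 (5); add 8.
Step 7: cheapest edge leaving the tree is 1-7 (12); add 7.
Vertex order: 3, 2, 1, 5, 6, 4, 8, 7. The 6th vertex is 4.

4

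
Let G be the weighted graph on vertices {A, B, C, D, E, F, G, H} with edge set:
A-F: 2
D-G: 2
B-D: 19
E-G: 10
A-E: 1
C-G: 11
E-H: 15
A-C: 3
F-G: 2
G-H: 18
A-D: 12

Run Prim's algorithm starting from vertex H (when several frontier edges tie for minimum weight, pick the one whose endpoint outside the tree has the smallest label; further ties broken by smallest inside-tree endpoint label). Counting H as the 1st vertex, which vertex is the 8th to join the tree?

B

Grow the tree from H using Prim:
Step 1: cheapest edge leaving the tree is E-H (15); add E.
Step 2: cheapest edge leaving the tree is A-E (1); add A.
Step 3: cheapest edge leaving the tree is A-F (2); add F.
Step 4: cheapest edge leaving the tree is F-G (2); add G.
Step 5: cheapest edge leaving the tree is D-G (2); add D.
Step 6: cheapest edge leaving the tree is A-C (3); add C.
Step 7: cheapest edge leaving the tree is B-D (19); add B.
Vertex order: H, E, A, F, G, D, C, B. The 8th vertex is B.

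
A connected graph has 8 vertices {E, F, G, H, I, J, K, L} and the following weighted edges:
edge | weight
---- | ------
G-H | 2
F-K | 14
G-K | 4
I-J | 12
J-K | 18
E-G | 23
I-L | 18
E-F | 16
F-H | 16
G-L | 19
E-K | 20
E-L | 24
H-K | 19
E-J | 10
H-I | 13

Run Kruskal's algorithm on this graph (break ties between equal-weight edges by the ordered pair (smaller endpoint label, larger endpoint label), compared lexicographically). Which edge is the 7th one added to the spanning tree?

Kruskal's algorithm — process edges by increasing weight (ties by edge label):
G-H (2): add — endpoints in different components.
G-K (4): add — endpoints in different components.
E-J (10): add — endpoints in different components.
I-J (12): add — endpoints in different components.
H-I (13): add — endpoints in different components.
F-K (14): add — endpoints in different components.
E-F (16): skip — E and F already connected.
F-H (16): skip — F and H already connected.
I-L (18): add — endpoints in different components.
The 7th edge added is I-L.

I-L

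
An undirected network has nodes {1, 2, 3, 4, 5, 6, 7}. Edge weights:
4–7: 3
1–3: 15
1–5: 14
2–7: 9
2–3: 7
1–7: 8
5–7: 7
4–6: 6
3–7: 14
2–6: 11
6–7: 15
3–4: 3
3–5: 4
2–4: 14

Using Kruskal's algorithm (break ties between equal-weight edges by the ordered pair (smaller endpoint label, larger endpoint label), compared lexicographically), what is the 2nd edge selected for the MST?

4-7

Kruskal's algorithm — process edges by increasing weight (ties by edge label):
3–4 (3): add. Components now {1} {2} {3,4} {5} {6} {7}
4–7 (3): add. Components now {1} {2} {3,4,7} {5} {6}
3–5 (4): add. Components now {1} {2} {3,4,5,7} {6}
4–6 (6): add. Components now {1} {2} {3,4,5,6,7}
2–3 (7): add. Components now {1} {2,3,4,5,6,7}
5–7 (7): skip — 5 and 7 already connected.
1–7 (8): add. Components now {1,2,3,4,5,6,7}
The 2nd edge added is 4–7.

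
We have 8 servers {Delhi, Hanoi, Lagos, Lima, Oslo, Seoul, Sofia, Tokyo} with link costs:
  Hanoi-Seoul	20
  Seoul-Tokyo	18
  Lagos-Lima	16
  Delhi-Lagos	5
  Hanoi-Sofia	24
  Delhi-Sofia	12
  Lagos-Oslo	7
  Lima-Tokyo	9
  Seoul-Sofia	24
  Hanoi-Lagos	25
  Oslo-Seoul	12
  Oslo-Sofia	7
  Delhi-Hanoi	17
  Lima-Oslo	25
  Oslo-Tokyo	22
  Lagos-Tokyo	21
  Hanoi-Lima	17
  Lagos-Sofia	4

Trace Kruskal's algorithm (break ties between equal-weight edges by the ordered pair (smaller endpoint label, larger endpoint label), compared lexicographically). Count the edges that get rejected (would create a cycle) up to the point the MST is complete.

2

Kruskal's algorithm — process edges by increasing weight (ties by edge label):
Lagos-Sofia (4): add — endpoints in different components.
Delhi-Lagos (5): add — endpoints in different components.
Lagos-Oslo (7): add — endpoints in different components.
Oslo-Sofia (7): skip — Sofia and Oslo already connected.
Lima-Tokyo (9): add — endpoints in different components.
Delhi-Sofia (12): skip — Sofia and Delhi already connected.
Oslo-Seoul (12): add — endpoints in different components.
Lagos-Lima (16): add — endpoints in different components.
Delhi-Hanoi (17): add — endpoints in different components.
Edges rejected before the tree was complete: 2.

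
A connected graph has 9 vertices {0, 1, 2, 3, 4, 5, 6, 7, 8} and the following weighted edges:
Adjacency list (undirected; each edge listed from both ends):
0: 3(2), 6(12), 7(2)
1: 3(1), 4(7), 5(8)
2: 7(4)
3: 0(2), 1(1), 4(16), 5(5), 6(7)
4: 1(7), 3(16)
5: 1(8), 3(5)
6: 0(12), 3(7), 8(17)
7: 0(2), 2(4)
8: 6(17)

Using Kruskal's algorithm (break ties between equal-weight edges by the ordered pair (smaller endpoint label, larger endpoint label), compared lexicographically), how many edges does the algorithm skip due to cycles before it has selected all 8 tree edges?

Sort edges by weight, then run Kruskal:
1 3 (1): add — endpoints in different components.
0 3 (2): add — endpoints in different components.
0 7 (2): add — endpoints in different components.
2 7 (4): add — endpoints in different components.
3 5 (5): add — endpoints in different components.
1 4 (7): add — endpoints in different components.
3 6 (7): add — endpoints in different components.
1 5 (8): skip — 1 and 5 already connected.
0 6 (12): skip — 0 and 6 already connected.
3 4 (16): skip — 3 and 4 already connected.
6 8 (17): add — endpoints in different components.
Edges rejected before the tree was complete: 3.

3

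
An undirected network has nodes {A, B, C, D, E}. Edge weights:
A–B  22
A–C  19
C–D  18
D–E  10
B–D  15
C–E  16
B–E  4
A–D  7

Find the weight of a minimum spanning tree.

37

Kruskal: consider edges lightest-first.
B–E (4): add. Components now {A} {B,E} {C} {D}
A–D (7): add. Components now {A,D} {B,E} {C}
D–E (10): add. Components now {A,B,D,E} {C}
B–D (15): skip — B and D already connected.
C–E (16): add. Components now {A,B,C,D,E}
MST edges: B–E, A–D, D–E, C–E; total weight 4+7+10+16 = 37.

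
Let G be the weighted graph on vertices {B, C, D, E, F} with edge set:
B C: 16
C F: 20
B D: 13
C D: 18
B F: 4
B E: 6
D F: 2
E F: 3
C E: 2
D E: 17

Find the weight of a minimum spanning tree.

Prim, starting at F.
Step 1: cheapest edge leaving the tree is D F (2); add D.
Step 2: cheapest edge leaving the tree is E F (3); add E.
Step 3: cheapest edge leaving the tree is C E (2); add C.
Step 4: cheapest edge leaving the tree is B F (4); add B.
MST edges: D F, E F, C E, B F; total weight 2+3+2+4 = 11.

11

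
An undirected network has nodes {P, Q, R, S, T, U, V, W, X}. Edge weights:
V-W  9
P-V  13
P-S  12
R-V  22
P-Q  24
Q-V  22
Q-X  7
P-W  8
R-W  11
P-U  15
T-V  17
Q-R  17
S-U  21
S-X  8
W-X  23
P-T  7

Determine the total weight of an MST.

77

Sort edges by weight, then run Kruskal:
P-T (7): add — endpoints in different components.
Q-X (7): add — endpoints in different components.
P-W (8): add — endpoints in different components.
S-X (8): add — endpoints in different components.
V-W (9): add — endpoints in different components.
R-W (11): add — endpoints in different components.
P-S (12): add — endpoints in different components.
P-V (13): skip — V and P already connected.
P-U (15): add — endpoints in different components.
MST edges: P-T, Q-X, P-W, S-X, V-W, R-W, P-S, P-U; total weight 7+7+8+8+9+11+12+15 = 77.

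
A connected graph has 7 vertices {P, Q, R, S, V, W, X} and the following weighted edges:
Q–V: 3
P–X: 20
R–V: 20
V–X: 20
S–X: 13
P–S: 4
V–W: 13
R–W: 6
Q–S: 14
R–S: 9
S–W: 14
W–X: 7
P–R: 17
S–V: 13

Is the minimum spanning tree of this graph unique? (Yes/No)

Sort edges by weight, then run Kruskal:
Q–V (3): add — endpoints in different components.
P–S (4): add — endpoints in different components.
R–W (6): add — endpoints in different components.
W–X (7): add — endpoints in different components.
R–S (9): add — endpoints in different components.
S–V (13): add — endpoints in different components.
Non-tree edge V–W has weight 13, equal to the heaviest edge on its tree cycle — swapping gives another MST of the same weight. Not unique.

No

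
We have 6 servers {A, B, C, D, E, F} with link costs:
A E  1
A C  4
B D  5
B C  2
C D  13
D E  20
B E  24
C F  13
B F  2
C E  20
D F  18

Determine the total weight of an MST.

Grow the tree from F using Prim:
Step 1: frontier [B F 2, C F 13, D F 18] → take B F (2); add B.
Step 2: frontier [B C 2, B D 5, B E 24, C F 13, D F 18] → take B C (2); add C.
Step 3: frontier [B D 5, B E 24, A C 4, C D 13, C E 20, D F 18] → take A C (4); add A.
Step 4: frontier [A E 1, B D 5, B E 24, C D 13, C E 20, D F 18] → take A E (1); add E.
Step 5: frontier [B D 5, C D 13, D E 20, D F 18] → take B D (5); add D.
MST edges: B F, B C, A C, A E, B D; total weight 2+2+4+1+5 = 14.

14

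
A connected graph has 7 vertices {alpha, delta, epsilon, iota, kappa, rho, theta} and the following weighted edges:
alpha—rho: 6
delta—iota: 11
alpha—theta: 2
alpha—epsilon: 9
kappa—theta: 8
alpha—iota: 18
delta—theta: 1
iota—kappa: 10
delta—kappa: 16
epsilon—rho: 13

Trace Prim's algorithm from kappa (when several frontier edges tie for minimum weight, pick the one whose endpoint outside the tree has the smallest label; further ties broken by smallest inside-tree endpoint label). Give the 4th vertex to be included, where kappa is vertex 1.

Prim's algorithm from kappa:
Step 1: frontier [kappa—theta 8, iota—kappa 10, delta—kappa 16] → take kappa—theta (8); add theta.
Step 2: frontier [iota—kappa 10, delta—kappa 16, delta—theta 1, alpha—theta 2] → take delta—theta (1); add delta.
Step 3: frontier [delta—iota 11, iota—kappa 10, alpha—theta 2] → take alpha—theta (2); add alpha.
Step 4: frontier [alpha—rho 6, alpha—epsilon 9, alpha—iota 18, delta—iota 11, iota—kappa 10] → take alpha—rho (6); add rho.
Step 5: frontier [alpha—epsilon 9, alpha—iota 18, delta—iota 11, iota—kappa 10, epsilon—rho 13] → take alpha—epsilon (9); add epsilon.
Step 6: frontier [alpha—iota 18, delta—iota 11, iota—kappa 10] → take iota—kappa (10); add iota.
Vertex order: kappa, theta, delta, alpha, rho, epsilon, iota. The 4th vertex is alpha.

alpha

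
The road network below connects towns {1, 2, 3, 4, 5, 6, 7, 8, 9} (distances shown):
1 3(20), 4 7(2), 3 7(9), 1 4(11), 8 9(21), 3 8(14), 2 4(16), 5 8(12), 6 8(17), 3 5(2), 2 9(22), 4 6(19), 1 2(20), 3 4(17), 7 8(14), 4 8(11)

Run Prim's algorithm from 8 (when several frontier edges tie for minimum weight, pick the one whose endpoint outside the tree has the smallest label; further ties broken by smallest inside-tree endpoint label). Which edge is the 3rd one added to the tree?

Grow the tree from 8 using Prim:
Step 1: cheapest edge leaving the tree is 4 8 (11); add 4.
Step 2: cheapest edge leaving the tree is 4 7 (2); add 7.
Step 3: cheapest edge leaving the tree is 3 7 (9); add 3.
Step 4: cheapest edge leaving the tree is 3 5 (2); add 5.
Step 5: cheapest edge leaving the tree is 1 4 (11); add 1.
Step 6: cheapest edge leaving the tree is 2 4 (16); add 2.
Step 7: cheapest edge leaving the tree is 6 8 (17); add 6.
Step 8: cheapest edge leaving the tree is 8 9 (21); add 9.
The 3rd edge added is 3 7.

3-7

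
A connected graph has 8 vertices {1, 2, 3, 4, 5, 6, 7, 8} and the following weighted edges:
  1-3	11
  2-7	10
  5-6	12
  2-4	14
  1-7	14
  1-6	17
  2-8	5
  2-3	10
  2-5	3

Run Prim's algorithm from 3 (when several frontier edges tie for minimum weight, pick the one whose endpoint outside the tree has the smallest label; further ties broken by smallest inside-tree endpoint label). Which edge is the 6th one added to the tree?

5-6

Prim's algorithm from 3:
Step 1: cheapest edge leaving the tree is 2-3 (10); add 2.
Step 2: cheapest edge leaving the tree is 2-5 (3); add 5.
Step 3: cheapest edge leaving the tree is 2-8 (5); add 8.
Step 4: cheapest edge leaving the tree is 2-7 (10); add 7.
Step 5: cheapest edge leaving the tree is 1-3 (11); add 1.
Step 6: cheapest edge leaving the tree is 5-6 (12); add 6.
Step 7: cheapest edge leaving the tree is 2-4 (14); add 4.
The 6th edge added is 5-6.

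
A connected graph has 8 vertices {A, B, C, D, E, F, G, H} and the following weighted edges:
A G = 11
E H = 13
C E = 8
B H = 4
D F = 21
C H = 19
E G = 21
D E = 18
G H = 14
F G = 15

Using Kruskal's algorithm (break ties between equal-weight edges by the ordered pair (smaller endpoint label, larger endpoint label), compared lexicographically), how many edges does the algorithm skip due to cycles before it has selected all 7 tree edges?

0

Kruskal: consider edges lightest-first.
B H (4): add — endpoints in different components.
C E (8): add — endpoints in different components.
A G (11): add — endpoints in different components.
E H (13): add — endpoints in different components.
G H (14): add — endpoints in different components.
F G (15): add — endpoints in different components.
D E (18): add — endpoints in different components.
Edges rejected before the tree was complete: 0.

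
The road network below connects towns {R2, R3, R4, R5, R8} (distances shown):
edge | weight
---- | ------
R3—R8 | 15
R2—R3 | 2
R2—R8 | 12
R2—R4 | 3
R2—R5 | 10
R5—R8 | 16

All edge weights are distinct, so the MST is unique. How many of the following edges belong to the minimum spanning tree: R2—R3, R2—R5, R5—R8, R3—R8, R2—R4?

3

Sort edges by weight, then run Kruskal:
R2—R3 (2): add — endpoints in different components.
R2—R4 (3): add — endpoints in different components.
R2—R5 (10): add — endpoints in different components.
R2—R8 (12): add — endpoints in different components.
MST edge set: {R2—R3, R2—R4, R2—R5, R2—R8}.
Of the listed edges, {R2—R3, R2—R5, R2—R4} are in the MST → 3.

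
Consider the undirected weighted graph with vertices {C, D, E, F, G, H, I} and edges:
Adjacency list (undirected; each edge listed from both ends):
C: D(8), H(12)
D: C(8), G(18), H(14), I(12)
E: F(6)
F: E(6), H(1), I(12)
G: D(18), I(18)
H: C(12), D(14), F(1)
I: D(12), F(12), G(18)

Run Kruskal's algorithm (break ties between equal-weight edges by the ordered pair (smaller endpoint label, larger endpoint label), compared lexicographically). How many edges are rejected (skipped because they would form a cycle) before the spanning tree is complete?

Sort edges by weight, then run Kruskal:
F H (1): add. Components now {C} {D} {E} {F,H} {G} {I}
E F (6): add. Components now {C} {D} {E,F,H} {G} {I}
C D (8): add. Components now {C,D} {E,F,H} {G} {I}
C H (12): add. Components now {C,D,E,F,H} {G} {I}
D I (12): add. Components now {C,D,E,F,H,I} {G}
F I (12): skip — F and I already connected.
D H (14): skip — D and H already connected.
D G (18): add. Components now {C,D,E,F,G,H,I}
Edges rejected before the tree was complete: 2.

2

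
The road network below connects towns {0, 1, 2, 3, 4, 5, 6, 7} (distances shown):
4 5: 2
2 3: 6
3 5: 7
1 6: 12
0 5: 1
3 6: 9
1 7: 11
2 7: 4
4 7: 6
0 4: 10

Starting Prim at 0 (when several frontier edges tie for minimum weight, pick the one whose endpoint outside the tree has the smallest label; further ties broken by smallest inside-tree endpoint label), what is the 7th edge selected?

Prim, starting at 0.
Step 1: frontier [0 5 1, 0 4 10] → take 0 5 (1); add 5.
Step 2: frontier [0 4 10, 4 5 2, 3 5 7] → take 4 5 (2); add 4.
Step 3: frontier [4 7 6, 3 5 7] → take 4 7 (6); add 7.
Step 4: frontier [3 5 7, 2 7 4, 1 7 11] → take 2 7 (4); add 2.
Step 5: frontier [2 3 6, 3 5 7, 1 7 11] → take 2 3 (6); add 3.
Step 6: frontier [3 6 9, 1 7 11] → take 3 6 (9); add 6.
Step 7: frontier [1 6 12, 1 7 11] → take 1 7 (11); add 1.
The 7th edge added is 1 7.

1-7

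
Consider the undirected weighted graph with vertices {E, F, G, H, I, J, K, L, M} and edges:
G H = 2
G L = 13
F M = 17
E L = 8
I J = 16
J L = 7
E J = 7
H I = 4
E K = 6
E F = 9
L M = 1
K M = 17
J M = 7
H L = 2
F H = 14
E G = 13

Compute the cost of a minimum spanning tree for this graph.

Prim, starting at G.
Step 1: cheapest edge leaving the tree is G H (2); add H.
Step 2: cheapest edge leaving the tree is H L (2); add L.
Step 3: cheapest edge leaving the tree is L M (1); add M.
Step 4: cheapest edge leaving the tree is H I (4); add I.
Step 5: cheapest edge leaving the tree is J L (7); add J.
Step 6: cheapest edge leaving the tree is E J (7); add E.
Step 7: cheapest edge leaving the tree is E K (6); add K.
Step 8: cheapest edge leaving the tree is E F (9); add F.
MST edges: G H, H L, L M, H I, J L, E J, E K, E F; total weight 2+2+1+4+7+7+6+9 = 38.

38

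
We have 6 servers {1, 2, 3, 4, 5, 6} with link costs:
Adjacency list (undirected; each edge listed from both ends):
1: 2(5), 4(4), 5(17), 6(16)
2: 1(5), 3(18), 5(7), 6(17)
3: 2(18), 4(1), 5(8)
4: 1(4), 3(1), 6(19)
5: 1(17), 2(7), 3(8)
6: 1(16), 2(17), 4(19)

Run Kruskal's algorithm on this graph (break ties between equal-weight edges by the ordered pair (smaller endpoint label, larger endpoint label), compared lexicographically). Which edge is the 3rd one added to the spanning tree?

1-2

Sort edges by weight, then run Kruskal:
3-4 (1): add. Components now {1} {2} {3,4} {5} {6}
1-4 (4): add. Components now {1,3,4} {2} {5} {6}
1-2 (5): add. Components now {1,2,3,4} {5} {6}
2-5 (7): add. Components now {1,2,3,4,5} {6}
3-5 (8): skip — 3 and 5 already connected.
1-6 (16): add. Components now {1,2,3,4,5,6}
The 3rd edge added is 1-2.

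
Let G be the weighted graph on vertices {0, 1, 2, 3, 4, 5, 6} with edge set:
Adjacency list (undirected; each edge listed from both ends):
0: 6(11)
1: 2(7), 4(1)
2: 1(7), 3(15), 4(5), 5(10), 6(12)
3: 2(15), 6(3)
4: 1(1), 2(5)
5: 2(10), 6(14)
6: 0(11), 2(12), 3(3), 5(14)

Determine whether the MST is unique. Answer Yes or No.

Yes

Sort edges by weight, then run Kruskal:
1–4 (1): add. Components now {0} {1,4} {2} {3} {5} {6}
3–6 (3): add. Components now {0} {1,4} {2} {3,6} {5}
2–4 (5): add. Components now {0} {1,2,4} {3,6} {5}
1–2 (7): skip — 1 and 2 already connected.
2–5 (10): add. Components now {0} {1,2,4,5} {3,6}
0–6 (11): add. Components now {0,3,6} {1,2,4,5}
2–6 (12): add. Components now {0,1,2,3,4,5,6}
Every non-tree edge has weight strictly greater than the heaviest edge on the tree path between its endpoints, so the MST is unique.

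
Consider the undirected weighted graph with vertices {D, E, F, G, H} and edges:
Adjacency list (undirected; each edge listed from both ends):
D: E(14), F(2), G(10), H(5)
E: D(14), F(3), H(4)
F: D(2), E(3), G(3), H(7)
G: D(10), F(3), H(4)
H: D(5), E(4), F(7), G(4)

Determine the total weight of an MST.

12

Kruskal: consider edges lightest-first.
D—F (2): add. Components now {D,F} {E} {G} {H}
E—F (3): add. Components now {D,E,F} {G} {H}
F—G (3): add. Components now {D,E,F,G} {H}
E—H (4): add. Components now {D,E,F,G,H}
MST edges: D—F, E—F, F—G, E—H; total weight 2+3+3+4 = 12.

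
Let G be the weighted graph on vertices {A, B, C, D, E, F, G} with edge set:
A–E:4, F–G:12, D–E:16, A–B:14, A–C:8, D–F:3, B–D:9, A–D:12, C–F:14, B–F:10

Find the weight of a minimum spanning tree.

Prim's algorithm from F:
Step 1: cheapest edge leaving the tree is D–F (3); add D.
Step 2: cheapest edge leaving the tree is B–D (9); add B.
Step 3: cheapest edge leaving the tree is A–D (12); add A.
Step 4: cheapest edge leaving the tree is A–E (4); add E.
Step 5: cheapest edge leaving the tree is A–C (8); add C.
Step 6: cheapest edge leaving the tree is F–G (12); add G.
MST edges: D–F, B–D, A–D, A–E, A–C, F–G; total weight 3+9+12+4+8+12 = 48.

48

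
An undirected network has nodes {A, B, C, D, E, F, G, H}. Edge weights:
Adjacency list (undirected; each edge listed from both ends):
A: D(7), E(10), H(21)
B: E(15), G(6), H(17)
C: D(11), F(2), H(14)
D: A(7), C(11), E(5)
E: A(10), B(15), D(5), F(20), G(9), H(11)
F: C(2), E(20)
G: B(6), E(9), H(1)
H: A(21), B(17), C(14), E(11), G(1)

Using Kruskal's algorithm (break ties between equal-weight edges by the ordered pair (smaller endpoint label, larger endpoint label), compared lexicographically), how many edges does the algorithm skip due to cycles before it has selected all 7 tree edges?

Kruskal: consider edges lightest-first.
G—H (1): add — endpoints in different components.
C—F (2): add — endpoints in different components.
D—E (5): add — endpoints in different components.
B—G (6): add — endpoints in different components.
A—D (7): add — endpoints in different components.
E—G (9): add — endpoints in different components.
A—E (10): skip — A and E already connected.
C—D (11): add — endpoints in different components.
Edges rejected before the tree was complete: 1.

1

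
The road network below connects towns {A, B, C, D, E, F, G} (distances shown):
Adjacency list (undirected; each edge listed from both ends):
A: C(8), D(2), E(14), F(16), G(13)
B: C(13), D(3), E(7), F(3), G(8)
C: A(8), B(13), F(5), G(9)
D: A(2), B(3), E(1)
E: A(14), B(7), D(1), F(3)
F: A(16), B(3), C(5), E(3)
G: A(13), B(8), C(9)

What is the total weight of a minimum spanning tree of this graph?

Prim, starting at G.
Step 1: frontier [B–G 8, C–G 9, A–G 13] → take B–G (8); add B.
Step 2: frontier [B–D 3, B–F 3, B–E 7, B–C 13, C–G 9, A–G 13] → take B–D (3); add D.
Step 3: frontier [B–F 3, B–E 7, B–C 13, D–E 1, A–D 2, C–G 9, A–G 13] → take D–E (1); add E.
Step 4: frontier [B–F 3, B–C 13, A–D 2, E–F 3, A–E 14, C–G 9, A–G 13] → take A–D (2); add A.
Step 5: frontier [A–C 8, A–F 16, B–F 3, B–C 13, E–F 3, C–G 9] → take B–F (3); add F.
Step 6: frontier [A–C 8, B–C 13, C–F 5, C–G 9] → take C–F (5); add C.
MST edges: B–G, B–D, D–E, A–D, B–F, C–F; total weight 8+3+1+2+3+5 = 22.

22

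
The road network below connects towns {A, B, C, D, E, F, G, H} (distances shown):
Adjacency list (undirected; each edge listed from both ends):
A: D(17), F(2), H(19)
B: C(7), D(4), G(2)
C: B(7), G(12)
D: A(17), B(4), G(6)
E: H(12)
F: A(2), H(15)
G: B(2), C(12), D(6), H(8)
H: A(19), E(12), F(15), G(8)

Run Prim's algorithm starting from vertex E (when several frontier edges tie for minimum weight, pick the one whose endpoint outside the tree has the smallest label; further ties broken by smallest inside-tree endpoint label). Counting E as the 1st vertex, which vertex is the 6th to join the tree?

C

Prim, starting at E.
Step 1: cheapest edge leaving the tree is E—H (12); add H.
Step 2: cheapest edge leaving the tree is G—H (8); add G.
Step 3: cheapest edge leaving the tree is B—G (2); add B.
Step 4: cheapest edge leaving the tree is B—D (4); add D.
Step 5: cheapest edge leaving the tree is B—C (7); add C.
Step 6: cheapest edge leaving the tree is F—H (15); add F.
Step 7: cheapest edge leaving the tree is A—F (2); add A.
Vertex order: E, H, G, B, D, C, F, A. The 6th vertex is C.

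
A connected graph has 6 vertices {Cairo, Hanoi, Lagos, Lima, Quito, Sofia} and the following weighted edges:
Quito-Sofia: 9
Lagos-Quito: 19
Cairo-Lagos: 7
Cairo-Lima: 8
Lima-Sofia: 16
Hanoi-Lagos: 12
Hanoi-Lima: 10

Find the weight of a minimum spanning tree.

50

Grow the tree from Lima using Prim:
Step 1: frontier [Cairo-Lima 8, Hanoi-Lima 10, Lima-Sofia 16] → take Cairo-Lima (8); add Cairo.
Step 2: frontier [Cairo-Lagos 7, Hanoi-Lima 10, Lima-Sofia 16] → take Cairo-Lagos (7); add Lagos.
Step 3: frontier [Hanoi-Lagos 12, Lagos-Quito 19, Hanoi-Lima 10, Lima-Sofia 16] → take Hanoi-Lima (10); add Hanoi.
Step 4: frontier [Lagos-Quito 19, Lima-Sofia 16] → take Lima-Sofia (16); add Sofia.
Step 5: frontier [Lagos-Quito 19, Quito-Sofia 9] → take Quito-Sofia (9); add Quito.
MST edges: Cairo-Lima, Cairo-Lagos, Hanoi-Lima, Lima-Sofia, Quito-Sofia; total weight 8+7+10+16+9 = 50.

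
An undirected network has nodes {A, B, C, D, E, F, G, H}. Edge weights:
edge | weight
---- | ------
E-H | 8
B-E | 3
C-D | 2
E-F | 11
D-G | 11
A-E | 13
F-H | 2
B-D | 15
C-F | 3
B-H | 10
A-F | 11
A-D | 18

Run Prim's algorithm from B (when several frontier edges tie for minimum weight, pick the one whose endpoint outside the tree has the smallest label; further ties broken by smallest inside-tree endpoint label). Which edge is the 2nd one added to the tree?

E-H

Grow the tree from B using Prim:
Step 1: cheapest edge leaving the tree is B-E (3); add E.
Step 2: cheapest edge leaving the tree is E-H (8); add H.
Step 3: cheapest edge leaving the tree is F-H (2); add F.
Step 4: cheapest edge leaving the tree is C-F (3); add C.
Step 5: cheapest edge leaving the tree is C-D (2); add D.
Step 6: cheapest edge leaving the tree is A-F (11); add A.
Step 7: cheapest edge leaving the tree is D-G (11); add G.
The 2nd edge added is E-H.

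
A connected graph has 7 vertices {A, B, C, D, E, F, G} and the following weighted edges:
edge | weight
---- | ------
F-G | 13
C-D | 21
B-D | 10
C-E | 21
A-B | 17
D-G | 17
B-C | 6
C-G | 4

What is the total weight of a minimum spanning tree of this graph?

Sort edges by weight, then run Kruskal:
C-G (4): add. Components now {A} {B} {C,G} {D} {E} {F}
B-C (6): add. Components now {A} {B,C,G} {D} {E} {F}
B-D (10): add. Components now {A} {B,C,D,G} {E} {F}
F-G (13): add. Components now {A} {B,C,D,F,G} {E}
A-B (17): add. Components now {A,B,C,D,F,G} {E}
D-G (17): skip — D and G already connected.
C-D (21): skip — C and D already connected.
C-E (21): add. Components now {A,B,C,D,E,F,G}
MST edges: C-G, B-C, B-D, F-G, A-B, C-E; total weight 4+6+10+13+17+21 = 71.

71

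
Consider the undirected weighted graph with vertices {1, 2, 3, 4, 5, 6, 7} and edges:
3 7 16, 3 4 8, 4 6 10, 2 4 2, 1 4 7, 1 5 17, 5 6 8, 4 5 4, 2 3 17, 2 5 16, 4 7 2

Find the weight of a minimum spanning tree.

31

Prim, starting at 1.
Step 1: cheapest edge leaving the tree is 1 4 (7); add 4.
Step 2: cheapest edge leaving the tree is 2 4 (2); add 2.
Step 3: cheapest edge leaving the tree is 4 7 (2); add 7.
Step 4: cheapest edge leaving the tree is 4 5 (4); add 5.
Step 5: cheapest edge leaving the tree is 3 4 (8); add 3.
Step 6: cheapest edge leaving the tree is 5 6 (8); add 6.
MST edges: 1 4, 2 4, 4 7, 4 5, 3 4, 5 6; total weight 7+2+2+4+8+8 = 31.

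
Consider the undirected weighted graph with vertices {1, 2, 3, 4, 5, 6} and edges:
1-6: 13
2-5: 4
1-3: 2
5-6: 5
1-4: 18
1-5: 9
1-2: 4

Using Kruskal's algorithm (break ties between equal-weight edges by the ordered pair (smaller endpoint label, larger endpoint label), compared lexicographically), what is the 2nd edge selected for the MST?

1-2

Sort edges by weight, then run Kruskal:
1-3 (2): add — endpoints in different components.
1-2 (4): add — endpoints in different components.
2-5 (4): add — endpoints in different components.
5-6 (5): add — endpoints in different components.
1-5 (9): skip — 1 and 5 already connected.
1-6 (13): skip — 1 and 6 already connected.
1-4 (18): add — endpoints in different components.
The 2nd edge added is 1-2.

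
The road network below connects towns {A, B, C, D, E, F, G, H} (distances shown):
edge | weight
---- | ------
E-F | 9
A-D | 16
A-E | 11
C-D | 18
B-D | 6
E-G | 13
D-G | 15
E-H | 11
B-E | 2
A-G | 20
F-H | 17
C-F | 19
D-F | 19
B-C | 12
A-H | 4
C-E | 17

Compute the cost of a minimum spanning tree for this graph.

Sort edges by weight, then run Kruskal:
B-E (2): add — endpoints in different components.
A-H (4): add — endpoints in different components.
B-D (6): add — endpoints in different components.
E-F (9): add — endpoints in different components.
A-E (11): add — endpoints in different components.
E-H (11): skip — E and H already connected.
B-C (12): add — endpoints in different components.
E-G (13): add — endpoints in different components.
MST edges: B-E, A-H, B-D, E-F, A-E, B-C, E-G; total weight 2+4+6+9+11+12+13 = 57.

57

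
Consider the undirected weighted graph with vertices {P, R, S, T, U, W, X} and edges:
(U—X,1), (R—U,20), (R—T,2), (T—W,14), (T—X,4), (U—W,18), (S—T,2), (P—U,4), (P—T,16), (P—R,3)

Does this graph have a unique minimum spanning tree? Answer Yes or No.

Sort edges by weight, then run Kruskal:
U—X (1): add — endpoints in different components.
R—T (2): add — endpoints in different components.
S—T (2): add — endpoints in different components.
P—R (3): add — endpoints in different components.
P—U (4): add — endpoints in different components.
T—X (4): skip — X and T already connected.
T—W (14): add — endpoints in different components.
Non-tree edge T—X has weight 4, equal to the heaviest edge on its tree cycle — swapping gives another MST of the same weight. Not unique.

No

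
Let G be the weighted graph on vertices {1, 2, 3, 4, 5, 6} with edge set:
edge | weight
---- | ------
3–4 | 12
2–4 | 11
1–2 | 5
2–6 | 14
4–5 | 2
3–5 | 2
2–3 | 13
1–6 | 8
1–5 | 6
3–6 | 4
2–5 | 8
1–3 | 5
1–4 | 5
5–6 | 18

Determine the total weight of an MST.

18

Kruskal: consider edges lightest-first.
3–5 (2): add. Components now {1} {2} {3,5} {4} {6}
4–5 (2): add. Components now {1} {2} {3,4,5} {6}
3–6 (4): add. Components now {1} {2} {3,4,5,6}
1–2 (5): add. Components now {1,2} {3,4,5,6}
1–3 (5): add. Components now {1,2,3,4,5,6}
MST edges: 3–5, 4–5, 3–6, 1–2, 1–3; total weight 2+2+4+5+5 = 18.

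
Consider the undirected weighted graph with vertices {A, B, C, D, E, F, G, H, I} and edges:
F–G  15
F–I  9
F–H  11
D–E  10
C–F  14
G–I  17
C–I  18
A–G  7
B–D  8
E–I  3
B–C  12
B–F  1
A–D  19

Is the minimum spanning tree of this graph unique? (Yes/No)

Kruskal: consider edges lightest-first.
B–F (1): add — endpoints in different components.
E–I (3): add — endpoints in different components.
A–G (7): add — endpoints in different components.
B–D (8): add — endpoints in different components.
F–I (9): add — endpoints in different components.
D–E (10): skip — D and E already connected.
F–H (11): add — endpoints in different components.
B–C (12): add — endpoints in different components.
C–F (14): skip — C and F already connected.
F–G (15): add — endpoints in different components.
Every non-tree edge has weight strictly greater than the heaviest edge on the tree path between its endpoints, so the MST is unique.

Yes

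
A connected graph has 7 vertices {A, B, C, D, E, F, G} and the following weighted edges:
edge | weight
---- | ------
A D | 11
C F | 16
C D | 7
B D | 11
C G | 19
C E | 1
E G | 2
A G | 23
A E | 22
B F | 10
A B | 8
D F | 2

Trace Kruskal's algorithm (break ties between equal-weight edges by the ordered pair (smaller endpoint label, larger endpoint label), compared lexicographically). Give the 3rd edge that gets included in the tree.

E-G

Sort edges by weight, then run Kruskal:
C E (1): add — endpoints in different components.
D F (2): add — endpoints in different components.
E G (2): add — endpoints in different components.
C D (7): add — endpoints in different components.
A B (8): add — endpoints in different components.
B F (10): add — endpoints in different components.
The 3rd edge added is E G.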